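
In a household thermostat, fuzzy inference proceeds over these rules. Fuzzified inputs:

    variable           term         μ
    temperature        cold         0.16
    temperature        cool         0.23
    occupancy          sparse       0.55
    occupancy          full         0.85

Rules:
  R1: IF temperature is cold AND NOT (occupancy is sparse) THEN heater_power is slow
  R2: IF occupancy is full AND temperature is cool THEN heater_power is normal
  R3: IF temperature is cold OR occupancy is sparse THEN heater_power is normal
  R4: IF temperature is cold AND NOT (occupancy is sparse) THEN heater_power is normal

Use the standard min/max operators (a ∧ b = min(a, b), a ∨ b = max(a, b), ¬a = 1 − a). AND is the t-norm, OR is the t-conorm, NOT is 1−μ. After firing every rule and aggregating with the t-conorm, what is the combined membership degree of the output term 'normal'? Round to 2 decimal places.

R1: cold=0.16, ¬sparse=1−0.55=0.45; AND[min(a, b)] → w = 0.16
R2: full=0.85, cool=0.23; AND[min(a, b)] → w = 0.23
R3: cold=0.16, sparse=0.55; OR[max(a, b)] → w = 0.55
R4: cold=0.16, ¬sparse=1−0.55=0.45; AND[min(a, b)] → w = 0.16
Rules with consequent 'normal': {R2, R3, R4} → strengths 0.23, 0.55, 0.16
Aggregate via t-conorm [max(a, b)]: 0.55

0.55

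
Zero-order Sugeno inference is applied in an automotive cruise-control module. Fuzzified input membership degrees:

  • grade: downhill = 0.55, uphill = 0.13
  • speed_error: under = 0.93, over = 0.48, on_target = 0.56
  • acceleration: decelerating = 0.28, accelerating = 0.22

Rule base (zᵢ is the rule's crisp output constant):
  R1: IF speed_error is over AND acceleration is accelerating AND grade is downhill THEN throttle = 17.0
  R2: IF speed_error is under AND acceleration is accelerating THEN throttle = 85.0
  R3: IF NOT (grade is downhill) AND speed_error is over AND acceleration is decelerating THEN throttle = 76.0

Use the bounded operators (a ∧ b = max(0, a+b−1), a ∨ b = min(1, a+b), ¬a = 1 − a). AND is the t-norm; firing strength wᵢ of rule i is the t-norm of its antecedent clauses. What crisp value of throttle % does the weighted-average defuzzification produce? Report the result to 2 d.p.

R1 (z=17.0): over=0.48, accelerating=0.22, downhill=0.55; AND[max(0, a+b−1)] → w = 0.00
R2 (z=85.0): under=0.93, accelerating=0.22; AND[max(0, a+b−1)] → w = 0.15
R3 (z=76.0): ¬downhill=1−0.55=0.45, over=0.48, decelerating=0.28; AND[max(0, a+b−1)] → w = 0.00
Weighted average = (0.00·17.0 + 0.15·85.0 + 0.00·76.0) / (0.00 + 0.15 + 0.00)
  = 12.7500 / 0.1500 = 85.00

85.00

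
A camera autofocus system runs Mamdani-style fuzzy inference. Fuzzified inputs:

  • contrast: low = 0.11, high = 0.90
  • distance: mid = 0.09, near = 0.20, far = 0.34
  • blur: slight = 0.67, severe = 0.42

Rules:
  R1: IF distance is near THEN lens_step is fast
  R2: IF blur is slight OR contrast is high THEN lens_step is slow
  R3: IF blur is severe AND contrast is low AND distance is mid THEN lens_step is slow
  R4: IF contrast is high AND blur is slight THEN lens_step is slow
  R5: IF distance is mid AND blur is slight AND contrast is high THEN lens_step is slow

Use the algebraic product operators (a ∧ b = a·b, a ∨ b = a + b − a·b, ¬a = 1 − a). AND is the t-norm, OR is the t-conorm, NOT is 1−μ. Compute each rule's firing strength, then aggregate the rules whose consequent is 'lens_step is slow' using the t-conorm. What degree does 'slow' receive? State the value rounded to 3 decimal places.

R1: near=0.20 → w = 0.2000
R2: slight=0.67, high=0.90; OR[a + b − a·b] → w = 0.9670
R3: severe=0.42, low=0.11, mid=0.09; AND[a·b] → w = 0.0042
R4: high=0.90, slight=0.67; AND[a·b] → w = 0.6030
R5: mid=0.09, slight=0.67, high=0.90; AND[a·b] → w = 0.0543
Rules with consequent 'slow': {R2, R3, R4, R5} → strengths 0.9670, 0.0042, 0.6030, 0.0543
Aggregate via t-conorm [a + b − a·b]: 0.9877

0.988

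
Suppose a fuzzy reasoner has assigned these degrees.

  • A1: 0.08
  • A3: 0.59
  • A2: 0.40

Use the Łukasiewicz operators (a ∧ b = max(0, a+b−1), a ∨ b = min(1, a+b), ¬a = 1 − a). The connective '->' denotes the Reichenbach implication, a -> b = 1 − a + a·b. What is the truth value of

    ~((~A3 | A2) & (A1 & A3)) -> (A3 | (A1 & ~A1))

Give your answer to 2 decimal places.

~A3 = 1 − 0.59 = 0.41
~A3 | A2 = min(1, a+b) on (0.41, 0.40) = 0.81
A1 & A3 = max(0, a+b−1) on (0.08, 0.59) = 0.00
(~A3 | A2) & (A1 & A3) = max(0, a+b−1) on (0.81, 0.00) = 0.00
~((~A3 | A2) & (A1 & A3)) = 1 − 0.00 = 1.00
~A1 = 1 − 0.08 = 0.92
A1 & ~A1 = max(0, a+b−1) on (0.08, 0.92) = 0.00
A3 | (A1 & ~A1) = min(1, a+b) on (0.59, 0.00) = 0.59
~((~A3 | A2) & (A1 & A3)) -> (A3 | (A1 & ~A1))  [Reichenbach: 1 − a + a·b] with a=1.00, b=0.59 → 0.59

0.59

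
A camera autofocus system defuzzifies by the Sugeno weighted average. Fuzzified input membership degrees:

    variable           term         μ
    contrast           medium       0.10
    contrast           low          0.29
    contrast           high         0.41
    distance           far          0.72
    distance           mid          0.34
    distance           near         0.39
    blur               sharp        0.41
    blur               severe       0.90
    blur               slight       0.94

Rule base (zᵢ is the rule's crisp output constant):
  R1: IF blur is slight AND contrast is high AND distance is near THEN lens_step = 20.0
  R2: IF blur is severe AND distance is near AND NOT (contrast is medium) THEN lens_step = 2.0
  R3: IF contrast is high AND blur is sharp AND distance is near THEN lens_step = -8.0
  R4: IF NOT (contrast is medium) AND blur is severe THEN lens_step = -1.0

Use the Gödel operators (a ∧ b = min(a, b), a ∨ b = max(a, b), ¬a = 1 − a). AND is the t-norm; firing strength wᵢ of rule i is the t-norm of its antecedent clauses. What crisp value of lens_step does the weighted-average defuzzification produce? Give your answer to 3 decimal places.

2.203

R1 (z=20.0): slight=0.94, high=0.41, near=0.39; AND[min(a, b)] → w = 0.39
R2 (z=2.0): severe=0.90, near=0.39, ¬medium=1−0.10=0.90; AND[min(a, b)] → w = 0.39
R3 (z=-8.0): high=0.41, sharp=0.41, near=0.39; AND[min(a, b)] → w = 0.39
R4 (z=-1.0): ¬medium=1−0.10=0.90, severe=0.90; AND[min(a, b)] → w = 0.90
Weighted average = (0.39·20.0 + 0.39·2.0 + 0.39·-8.0 + 0.90·-1.0) / (0.39 + 0.39 + 0.39 + 0.90)
  = 4.5600 / 2.0700 = 2.203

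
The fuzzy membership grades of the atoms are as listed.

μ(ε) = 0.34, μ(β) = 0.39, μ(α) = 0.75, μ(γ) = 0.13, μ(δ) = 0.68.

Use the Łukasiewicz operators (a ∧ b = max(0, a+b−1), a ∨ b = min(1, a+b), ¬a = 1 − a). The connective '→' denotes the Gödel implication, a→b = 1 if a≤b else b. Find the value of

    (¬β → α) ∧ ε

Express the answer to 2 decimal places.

0.34

¬β = 1 − 0.39 = 0.61
¬β → α  [Gödel: 1 if a≤b else b] with a=0.61, b=0.75 → 1.00
(¬β → α) ∧ ε = max(0, a+b−1) on (1.00, 0.34) = 0.34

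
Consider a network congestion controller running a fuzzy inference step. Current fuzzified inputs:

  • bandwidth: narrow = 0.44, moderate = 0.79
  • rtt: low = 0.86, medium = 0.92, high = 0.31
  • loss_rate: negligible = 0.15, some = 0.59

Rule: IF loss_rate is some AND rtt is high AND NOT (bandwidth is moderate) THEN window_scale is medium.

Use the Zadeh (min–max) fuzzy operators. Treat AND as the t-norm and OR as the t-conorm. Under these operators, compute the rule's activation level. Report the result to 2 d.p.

0.21

firing strength: some=0.59, high=0.31, ¬moderate=1−0.79=0.21; AND[min(a, b)] → w = 0.21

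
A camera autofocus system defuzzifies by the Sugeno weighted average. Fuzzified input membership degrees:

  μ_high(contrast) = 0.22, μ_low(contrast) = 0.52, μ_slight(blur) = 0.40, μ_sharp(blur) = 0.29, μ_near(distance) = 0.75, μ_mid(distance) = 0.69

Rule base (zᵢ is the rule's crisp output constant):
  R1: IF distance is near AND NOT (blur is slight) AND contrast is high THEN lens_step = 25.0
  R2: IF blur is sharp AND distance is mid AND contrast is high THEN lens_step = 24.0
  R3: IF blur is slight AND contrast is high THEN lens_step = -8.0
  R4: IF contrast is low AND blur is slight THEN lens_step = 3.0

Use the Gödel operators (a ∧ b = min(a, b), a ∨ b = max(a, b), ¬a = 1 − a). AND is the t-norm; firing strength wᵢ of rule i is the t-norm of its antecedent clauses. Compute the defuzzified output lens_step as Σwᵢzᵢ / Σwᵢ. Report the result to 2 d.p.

9.64

R1 (z=25.0): near=0.75, ¬slight=1−0.40=0.60, high=0.22; AND[min(a, b)] → w = 0.22
R2 (z=24.0): sharp=0.29, mid=0.69, high=0.22; AND[min(a, b)] → w = 0.22
R3 (z=-8.0): slight=0.40, high=0.22; AND[min(a, b)] → w = 0.22
R4 (z=3.0): low=0.52, slight=0.40; AND[min(a, b)] → w = 0.40
Weighted average = (0.22·25.0 + 0.22·24.0 + 0.22·-8.0 + 0.40·3.0) / (0.22 + 0.22 + 0.22 + 0.40)
  = 10.2200 / 1.0600 = 9.64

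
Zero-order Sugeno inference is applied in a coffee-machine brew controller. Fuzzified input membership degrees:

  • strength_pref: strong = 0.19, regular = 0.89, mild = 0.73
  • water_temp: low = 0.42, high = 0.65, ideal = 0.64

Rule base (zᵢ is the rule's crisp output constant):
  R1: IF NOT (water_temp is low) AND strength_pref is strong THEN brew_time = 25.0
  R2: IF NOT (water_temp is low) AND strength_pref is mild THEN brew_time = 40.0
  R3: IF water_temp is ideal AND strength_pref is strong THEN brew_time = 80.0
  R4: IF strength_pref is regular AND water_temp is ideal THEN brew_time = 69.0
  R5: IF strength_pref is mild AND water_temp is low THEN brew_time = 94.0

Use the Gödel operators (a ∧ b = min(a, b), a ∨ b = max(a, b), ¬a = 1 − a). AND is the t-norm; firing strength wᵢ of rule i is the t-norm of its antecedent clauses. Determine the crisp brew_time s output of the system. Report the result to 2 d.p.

R1 (z=25.0): ¬low=1−0.42=0.58, strong=0.19; AND[min(a, b)] → w = 0.19
R2 (z=40.0): ¬low=1−0.42=0.58, mild=0.73; AND[min(a, b)] → w = 0.58
R3 (z=80.0): ideal=0.64, strong=0.19; AND[min(a, b)] → w = 0.19
R4 (z=69.0): regular=0.89, ideal=0.64; AND[min(a, b)] → w = 0.64
R5 (z=94.0): mild=0.73, low=0.42; AND[min(a, b)] → w = 0.42
Weighted average = (0.19·25.0 + 0.58·40.0 + 0.19·80.0 + 0.64·69.0 + 0.42·94.0) / (0.19 + 0.58 + 0.19 + 0.64 + 0.42)
  = 126.7900 / 2.0200 = 62.77

62.77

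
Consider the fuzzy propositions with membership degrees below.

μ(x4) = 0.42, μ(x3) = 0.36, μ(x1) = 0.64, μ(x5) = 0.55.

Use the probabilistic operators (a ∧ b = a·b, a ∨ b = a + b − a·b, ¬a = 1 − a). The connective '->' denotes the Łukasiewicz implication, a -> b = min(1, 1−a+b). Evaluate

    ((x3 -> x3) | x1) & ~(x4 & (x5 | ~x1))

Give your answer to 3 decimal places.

x3 -> x3  [Łukasiewicz: min(1, 1−a+b)] with a=0.3600, b=0.3600 → 1.0000
(x3 -> x3) | x1 = a + b − a·b on (1.0000, 0.6400) = 1.0000
~x1 = 1 − 0.6400 = 0.3600
x5 | ~x1 = a + b − a·b on (0.5500, 0.3600) = 0.7120
x4 & (x5 | ~x1) = a·b on (0.4200, 0.7120) = 0.2990
~(x4 & (x5 | ~x1)) = 1 − 0.2990 = 0.7010
((x3 -> x3) | x1) & ~(x4 & (x5 | ~x1)) = a·b on (1.0000, 0.7010) = 0.7010

0.701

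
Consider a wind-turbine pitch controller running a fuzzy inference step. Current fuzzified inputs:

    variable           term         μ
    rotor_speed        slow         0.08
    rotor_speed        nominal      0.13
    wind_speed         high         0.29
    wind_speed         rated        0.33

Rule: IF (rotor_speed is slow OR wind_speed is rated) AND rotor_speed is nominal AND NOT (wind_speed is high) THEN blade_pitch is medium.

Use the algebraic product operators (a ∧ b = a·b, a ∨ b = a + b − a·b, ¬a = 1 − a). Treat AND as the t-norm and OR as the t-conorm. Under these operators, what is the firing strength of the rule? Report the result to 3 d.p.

firing strength: (slow=0.08 OR rated=0.33) = 0.3836; AND[a·b] with nominal=0.13, ¬high=1−0.29=0.71 → w = 0.0354

0.035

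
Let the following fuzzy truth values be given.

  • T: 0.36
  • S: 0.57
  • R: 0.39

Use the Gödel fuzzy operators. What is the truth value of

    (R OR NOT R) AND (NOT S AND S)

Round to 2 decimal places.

NOT R = 1 − 0.39 = 0.61
R OR NOT R = max(a, b) on (0.39, 0.61) = 0.61
NOT S = 1 − 0.57 = 0.43
NOT S AND S = min(a, b) on (0.43, 0.57) = 0.43
(R OR NOT R) AND (NOT S AND S) = min(a, b) on (0.61, 0.43) = 0.43

0.43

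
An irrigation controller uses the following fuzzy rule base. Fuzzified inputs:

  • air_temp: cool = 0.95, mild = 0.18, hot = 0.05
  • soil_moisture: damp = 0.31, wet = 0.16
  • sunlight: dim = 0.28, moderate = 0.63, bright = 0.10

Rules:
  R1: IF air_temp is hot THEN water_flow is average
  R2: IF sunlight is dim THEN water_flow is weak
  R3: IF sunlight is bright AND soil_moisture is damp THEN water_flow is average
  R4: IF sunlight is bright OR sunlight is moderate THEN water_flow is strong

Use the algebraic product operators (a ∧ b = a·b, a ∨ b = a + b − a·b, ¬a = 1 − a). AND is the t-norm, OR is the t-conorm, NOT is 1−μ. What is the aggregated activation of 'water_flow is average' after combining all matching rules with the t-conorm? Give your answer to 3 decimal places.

0.079

R1: hot=0.05 → w = 0.0500
R2: dim=0.28 → w = 0.2800
R3: bright=0.10, damp=0.31; AND[a·b] → w = 0.0310
R4: bright=0.10, moderate=0.63; OR[a + b − a·b] → w = 0.6670
Rules with consequent 'average': {R1, R3} → strengths 0.0500, 0.0310
Aggregate via t-conorm [a + b − a·b]: 0.0795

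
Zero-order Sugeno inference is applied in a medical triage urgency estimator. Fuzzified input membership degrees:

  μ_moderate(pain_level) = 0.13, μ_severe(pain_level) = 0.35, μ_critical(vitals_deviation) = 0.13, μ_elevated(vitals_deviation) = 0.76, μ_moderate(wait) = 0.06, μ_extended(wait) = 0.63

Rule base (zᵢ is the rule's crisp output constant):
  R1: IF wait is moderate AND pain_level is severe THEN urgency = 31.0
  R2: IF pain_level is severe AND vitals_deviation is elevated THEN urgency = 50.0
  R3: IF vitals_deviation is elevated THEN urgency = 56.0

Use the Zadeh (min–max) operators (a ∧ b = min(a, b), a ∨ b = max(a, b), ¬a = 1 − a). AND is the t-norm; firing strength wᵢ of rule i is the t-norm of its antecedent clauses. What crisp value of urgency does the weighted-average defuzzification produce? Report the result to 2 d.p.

R1 (z=31.0): moderate=0.06, severe=0.35; AND[min(a, b)] → w = 0.06
R2 (z=50.0): severe=0.35, elevated=0.76; AND[min(a, b)] → w = 0.35
R3 (z=56.0): elevated=0.76 → w = 0.76
Weighted average = (0.06·31.0 + 0.35·50.0 + 0.76·56.0) / (0.06 + 0.35 + 0.76)
  = 61.9200 / 1.1700 = 52.92

52.92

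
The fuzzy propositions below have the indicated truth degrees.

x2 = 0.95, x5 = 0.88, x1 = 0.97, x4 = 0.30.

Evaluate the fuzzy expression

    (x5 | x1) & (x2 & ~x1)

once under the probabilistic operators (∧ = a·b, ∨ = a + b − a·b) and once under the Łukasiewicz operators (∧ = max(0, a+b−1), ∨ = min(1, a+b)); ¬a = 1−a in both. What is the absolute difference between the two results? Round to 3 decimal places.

0.028

Under probabilistic:
  x5 | x1 = a + b − a·b on (0.8800, 0.9700) = 0.9964
  ~x1 = 1 − 0.9700 = 0.0300
  x2 & ~x1 = a·b on (0.9500, 0.0300) = 0.0285
  (x5 | x1) & (x2 & ~x1) = a·b on (0.9964, 0.0285) = 0.0284
  → value = 0.0284
Under Łukasiewicz:
  x5 | x1 = min(1, a+b) on (0.88, 0.97) = 1.00
  ~x1 = 1 − 0.97 = 0.03
  x2 & ~x1 = max(0, a+b−1) on (0.95, 0.03) = 0.00
  (x5 | x1) & (x2 & ~x1) = max(0, a+b−1) on (1.00, 0.00) = 0.00
  → value = 0.0000
|0.0284 − 0.0000| = 0.028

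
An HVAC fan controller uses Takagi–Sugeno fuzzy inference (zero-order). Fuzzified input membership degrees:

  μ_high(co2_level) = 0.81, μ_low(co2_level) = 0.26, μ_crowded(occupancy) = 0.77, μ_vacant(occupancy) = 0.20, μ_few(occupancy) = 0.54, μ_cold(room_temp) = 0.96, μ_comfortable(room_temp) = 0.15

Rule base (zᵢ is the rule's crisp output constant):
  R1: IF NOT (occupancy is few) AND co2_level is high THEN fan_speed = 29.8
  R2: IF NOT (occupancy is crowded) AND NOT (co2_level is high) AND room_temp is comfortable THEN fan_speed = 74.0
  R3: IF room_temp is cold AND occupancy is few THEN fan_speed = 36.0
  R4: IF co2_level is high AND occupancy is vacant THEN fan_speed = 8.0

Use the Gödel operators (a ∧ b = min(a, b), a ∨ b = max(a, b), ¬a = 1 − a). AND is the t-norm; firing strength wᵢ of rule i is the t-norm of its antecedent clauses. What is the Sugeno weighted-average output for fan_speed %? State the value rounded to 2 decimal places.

33.96

R1 (z=29.8): ¬few=1−0.54=0.46, high=0.81; AND[min(a, b)] → w = 0.46
R2 (z=74.0): ¬crowded=1−0.77=0.23, ¬high=1−0.81=0.19, comfortable=0.15; AND[min(a, b)] → w = 0.15
R3 (z=36.0): cold=0.96, few=0.54; AND[min(a, b)] → w = 0.54
R4 (z=8.0): high=0.81, vacant=0.20; AND[min(a, b)] → w = 0.20
Weighted average = (0.46·29.8 + 0.15·74.0 + 0.54·36.0 + 0.20·8.0) / (0.46 + 0.15 + 0.54 + 0.20)
  = 45.8480 / 1.3500 = 33.96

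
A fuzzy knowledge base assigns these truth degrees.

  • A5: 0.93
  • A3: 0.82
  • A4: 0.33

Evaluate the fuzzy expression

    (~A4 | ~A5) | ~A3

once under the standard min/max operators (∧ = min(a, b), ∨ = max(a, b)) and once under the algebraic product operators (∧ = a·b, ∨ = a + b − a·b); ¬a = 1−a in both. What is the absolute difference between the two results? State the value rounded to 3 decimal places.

0.078

Under standard min/max:
  ~A4 = 1 − 0.33 = 0.67
  ~A5 = 1 − 0.93 = 0.07
  ~A4 | ~A5 = max(a, b) on (0.67, 0.07) = 0.67
  ~A3 = 1 − 0.82 = 0.18
  (~A4 | ~A5) | ~A3 = max(a, b) on (0.67, 0.18) = 0.67
  → value = 0.6700
Under algebraic product:
  ~A4 = 1 − 0.3300 = 0.6700
  ~A5 = 1 − 0.9300 = 0.0700
  ~A4 | ~A5 = a + b − a·b on (0.6700, 0.0700) = 0.6931
  ~A3 = 1 − 0.8200 = 0.1800
  (~A4 | ~A5) | ~A3 = a + b − a·b on (0.6931, 0.1800) = 0.7483
  → value = 0.7483
|0.6700 − 0.7483| = 0.078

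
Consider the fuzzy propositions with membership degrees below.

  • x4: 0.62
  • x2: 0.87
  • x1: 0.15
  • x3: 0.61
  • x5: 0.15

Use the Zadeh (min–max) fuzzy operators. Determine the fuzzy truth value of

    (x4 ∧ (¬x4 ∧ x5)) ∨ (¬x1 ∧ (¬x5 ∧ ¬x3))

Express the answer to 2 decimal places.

0.39

¬x4 = 1 − 0.62 = 0.38
¬x4 ∧ x5 = min(a, b) on (0.38, 0.15) = 0.15
x4 ∧ (¬x4 ∧ x5) = min(a, b) on (0.62, 0.15) = 0.15
¬x1 = 1 − 0.15 = 0.85
¬x5 = 1 − 0.15 = 0.85
¬x3 = 1 − 0.61 = 0.39
¬x5 ∧ ¬x3 = min(a, b) on (0.85, 0.39) = 0.39
¬x1 ∧ (¬x5 ∧ ¬x3) = min(a, b) on (0.85, 0.39) = 0.39
(x4 ∧ (¬x4 ∧ x5)) ∨ (¬x1 ∧ (¬x5 ∧ ¬x3)) = max(a, b) on (0.15, 0.39) = 0.39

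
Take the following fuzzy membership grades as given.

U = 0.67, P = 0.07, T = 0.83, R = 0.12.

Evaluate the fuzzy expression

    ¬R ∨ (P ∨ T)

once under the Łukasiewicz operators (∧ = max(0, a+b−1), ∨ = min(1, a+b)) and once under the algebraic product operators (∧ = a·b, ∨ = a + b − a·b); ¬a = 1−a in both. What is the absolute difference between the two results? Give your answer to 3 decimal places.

0.019

Under Łukasiewicz:
  ¬R = 1 − 0.12 = 0.88
  P ∨ T = min(1, a+b) on (0.07, 0.83) = 0.90
  ¬R ∨ (P ∨ T) = min(1, a+b) on (0.88, 0.90) = 1.00
  → value = 1.0000
Under algebraic product:
  ¬R = 1 − 0.1200 = 0.8800
  P ∨ T = a + b − a·b on (0.0700, 0.8300) = 0.8419
  ¬R ∨ (P ∨ T) = a + b − a·b on (0.8800, 0.8419) = 0.9810
  → value = 0.9810
|1.0000 − 0.9810| = 0.019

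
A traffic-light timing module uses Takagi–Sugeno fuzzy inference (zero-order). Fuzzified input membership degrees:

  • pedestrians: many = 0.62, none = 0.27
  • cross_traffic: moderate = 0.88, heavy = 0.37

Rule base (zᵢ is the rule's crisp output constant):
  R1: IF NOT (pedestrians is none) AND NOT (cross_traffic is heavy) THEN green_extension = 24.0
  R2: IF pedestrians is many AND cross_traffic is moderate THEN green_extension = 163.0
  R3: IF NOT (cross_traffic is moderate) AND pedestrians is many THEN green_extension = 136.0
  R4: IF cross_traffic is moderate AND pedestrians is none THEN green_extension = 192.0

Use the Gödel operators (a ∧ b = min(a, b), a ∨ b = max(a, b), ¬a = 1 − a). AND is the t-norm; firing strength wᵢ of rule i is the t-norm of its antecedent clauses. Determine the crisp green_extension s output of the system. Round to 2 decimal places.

112.40

R1 (z=24.0): ¬none=1−0.27=0.73, ¬heavy=1−0.37=0.63; AND[min(a, b)] → w = 0.63
R2 (z=163.0): many=0.62, moderate=0.88; AND[min(a, b)] → w = 0.62
R3 (z=136.0): ¬moderate=1−0.88=0.12, many=0.62; AND[min(a, b)] → w = 0.12
R4 (z=192.0): moderate=0.88, none=0.27; AND[min(a, b)] → w = 0.27
Weighted average = (0.63·24.0 + 0.62·163.0 + 0.12·136.0 + 0.27·192.0) / (0.63 + 0.62 + 0.12 + 0.27)
  = 184.3400 / 1.6400 = 112.40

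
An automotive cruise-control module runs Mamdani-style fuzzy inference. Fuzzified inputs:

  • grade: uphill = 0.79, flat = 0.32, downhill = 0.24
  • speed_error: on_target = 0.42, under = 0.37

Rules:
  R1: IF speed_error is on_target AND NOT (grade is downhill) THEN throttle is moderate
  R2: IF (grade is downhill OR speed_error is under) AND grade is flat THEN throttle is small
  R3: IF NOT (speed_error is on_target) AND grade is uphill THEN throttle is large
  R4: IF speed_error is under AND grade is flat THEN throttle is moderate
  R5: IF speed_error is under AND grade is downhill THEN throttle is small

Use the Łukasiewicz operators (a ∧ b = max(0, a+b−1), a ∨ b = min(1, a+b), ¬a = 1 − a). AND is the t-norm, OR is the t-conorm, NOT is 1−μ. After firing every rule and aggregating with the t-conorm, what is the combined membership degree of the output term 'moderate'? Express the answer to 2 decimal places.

R1: on_target=0.42, ¬downhill=1−0.24=0.76; AND[max(0, a+b−1)] → w = 0.18
R2: (downhill=0.24 OR under=0.37) = 0.61; AND[max(0, a+b−1)] with flat=0.32 → w = 0.00
R3: ¬on_target=1−0.42=0.58, uphill=0.79; AND[max(0, a+b−1)] → w = 0.37
R4: under=0.37, flat=0.32; AND[max(0, a+b−1)] → w = 0.00
R5: under=0.37, downhill=0.24; AND[max(0, a+b−1)] → w = 0.00
Rules with consequent 'moderate': {R1, R4} → strengths 0.18, 0.00
Aggregate via t-conorm [min(1, a+b)]: 0.18

0.18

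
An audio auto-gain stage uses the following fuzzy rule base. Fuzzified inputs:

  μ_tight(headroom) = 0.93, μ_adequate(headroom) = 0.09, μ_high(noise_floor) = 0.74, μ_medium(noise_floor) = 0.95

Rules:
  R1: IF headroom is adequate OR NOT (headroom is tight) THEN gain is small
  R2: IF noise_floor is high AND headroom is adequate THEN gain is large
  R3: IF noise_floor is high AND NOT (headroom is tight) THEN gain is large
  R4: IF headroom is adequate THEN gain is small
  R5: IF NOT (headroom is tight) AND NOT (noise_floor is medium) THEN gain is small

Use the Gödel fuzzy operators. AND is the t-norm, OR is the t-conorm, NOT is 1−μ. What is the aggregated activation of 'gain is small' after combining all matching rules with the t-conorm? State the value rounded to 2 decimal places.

0.09

R1: adequate=0.09, ¬tight=1−0.93=0.07; OR[max(a, b)] → w = 0.09
R2: high=0.74, adequate=0.09; AND[min(a, b)] → w = 0.09
R3: high=0.74, ¬tight=1−0.93=0.07; AND[min(a, b)] → w = 0.07
R4: adequate=0.09 → w = 0.09
R5: ¬tight=1−0.93=0.07, ¬medium=1−0.95=0.05; AND[min(a, b)] → w = 0.05
Rules with consequent 'small': {R1, R4, R5} → strengths 0.09, 0.09, 0.05
Aggregate via t-conorm [max(a, b)]: 0.09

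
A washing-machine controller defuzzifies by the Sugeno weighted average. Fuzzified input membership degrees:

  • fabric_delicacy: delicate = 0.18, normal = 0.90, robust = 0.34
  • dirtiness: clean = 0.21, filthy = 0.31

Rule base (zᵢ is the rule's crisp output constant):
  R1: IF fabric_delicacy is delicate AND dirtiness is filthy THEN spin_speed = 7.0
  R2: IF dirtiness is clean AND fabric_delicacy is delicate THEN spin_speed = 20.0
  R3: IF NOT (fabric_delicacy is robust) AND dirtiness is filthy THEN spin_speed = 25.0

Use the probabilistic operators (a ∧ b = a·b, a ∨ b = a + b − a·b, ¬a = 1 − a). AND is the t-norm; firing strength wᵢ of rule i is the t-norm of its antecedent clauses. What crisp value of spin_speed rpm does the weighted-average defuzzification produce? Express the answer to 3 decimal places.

R1 (z=7.0): delicate=0.18, filthy=0.31; AND[a·b] → w = 0.0558
R2 (z=20.0): clean=0.21, delicate=0.18; AND[a·b] → w = 0.0378
R3 (z=25.0): ¬robust=1−0.34=0.66, filthy=0.31; AND[a·b] → w = 0.2046
Weighted average = (0.0558·7.0 + 0.0378·20.0 + 0.2046·25.0) / (0.0558 + 0.0378 + 0.2046)
  = 6.2616 / 0.2982 = 20.998

20.998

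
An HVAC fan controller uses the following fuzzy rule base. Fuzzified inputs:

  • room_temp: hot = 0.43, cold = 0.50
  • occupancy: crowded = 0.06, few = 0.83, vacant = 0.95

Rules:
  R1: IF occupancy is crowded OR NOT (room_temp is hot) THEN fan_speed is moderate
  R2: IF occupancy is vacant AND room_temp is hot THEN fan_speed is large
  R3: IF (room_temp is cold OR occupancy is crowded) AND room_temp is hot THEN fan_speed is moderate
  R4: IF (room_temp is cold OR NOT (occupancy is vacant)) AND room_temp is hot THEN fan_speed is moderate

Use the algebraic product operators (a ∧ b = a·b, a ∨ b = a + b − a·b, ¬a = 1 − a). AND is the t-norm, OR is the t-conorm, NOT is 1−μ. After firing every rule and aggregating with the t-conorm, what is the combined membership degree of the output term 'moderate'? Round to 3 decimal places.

R1: crowded=0.06, ¬hot=1−0.43=0.57; OR[a + b − a·b] → w = 0.5958
R2: vacant=0.95, hot=0.43; AND[a·b] → w = 0.4085
R3: (cold=0.50 OR crowded=0.06) = 0.5300; AND[a·b] with hot=0.43 → w = 0.2279
R4: (cold=0.50 OR ¬vacant=1−0.95=0.05) = 0.5250; AND[a·b] with hot=0.43 → w = 0.2258
Rules with consequent 'moderate': {R1, R3, R4} → strengths 0.5958, 0.2279, 0.2258
Aggregate via t-conorm [a + b − a·b]: 0.7584

0.758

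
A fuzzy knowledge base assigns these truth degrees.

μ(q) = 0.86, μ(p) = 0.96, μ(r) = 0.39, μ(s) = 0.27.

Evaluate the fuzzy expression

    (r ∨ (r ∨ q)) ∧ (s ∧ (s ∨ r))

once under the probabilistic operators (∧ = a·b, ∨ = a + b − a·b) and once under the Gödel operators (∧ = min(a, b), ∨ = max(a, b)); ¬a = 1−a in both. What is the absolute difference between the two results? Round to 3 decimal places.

0.128

Under probabilistic:
  r ∨ q = a + b − a·b on (0.3900, 0.8600) = 0.9146
  r ∨ (r ∨ q) = a + b − a·b on (0.3900, 0.9146) = 0.9479
  s ∨ r = a + b − a·b on (0.2700, 0.3900) = 0.5547
  s ∧ (s ∨ r) = a·b on (0.2700, 0.5547) = 0.1498
  (r ∨ (r ∨ q)) ∧ (s ∧ (s ∨ r)) = a·b on (0.9479, 0.1498) = 0.1420
  → value = 0.1420
Under Gödel:
  r ∨ q = max(a, b) on (0.39, 0.86) = 0.86
  r ∨ (r ∨ q) = max(a, b) on (0.39, 0.86) = 0.86
  s ∨ r = max(a, b) on (0.27, 0.39) = 0.39
  s ∧ (s ∨ r) = min(a, b) on (0.27, 0.39) = 0.27
  (r ∨ (r ∨ q)) ∧ (s ∧ (s ∨ r)) = min(a, b) on (0.86, 0.27) = 0.27
  → value = 0.2700
|0.1420 − 0.2700| = 0.128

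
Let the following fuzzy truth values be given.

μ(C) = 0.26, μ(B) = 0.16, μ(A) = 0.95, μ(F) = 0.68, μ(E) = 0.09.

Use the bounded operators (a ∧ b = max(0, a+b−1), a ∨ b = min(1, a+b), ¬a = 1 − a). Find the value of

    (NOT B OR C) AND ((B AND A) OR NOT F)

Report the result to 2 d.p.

0.43

NOT B = 1 − 0.16 = 0.84
NOT B OR C = min(1, a+b) on (0.84, 0.26) = 1.00
B AND A = max(0, a+b−1) on (0.16, 0.95) = 0.11
NOT F = 1 − 0.68 = 0.32
(B AND A) OR NOT F = min(1, a+b) on (0.11, 0.32) = 0.43
(NOT B OR C) AND ((B AND A) OR NOT F) = max(0, a+b−1) on (1.00, 0.43) = 0.43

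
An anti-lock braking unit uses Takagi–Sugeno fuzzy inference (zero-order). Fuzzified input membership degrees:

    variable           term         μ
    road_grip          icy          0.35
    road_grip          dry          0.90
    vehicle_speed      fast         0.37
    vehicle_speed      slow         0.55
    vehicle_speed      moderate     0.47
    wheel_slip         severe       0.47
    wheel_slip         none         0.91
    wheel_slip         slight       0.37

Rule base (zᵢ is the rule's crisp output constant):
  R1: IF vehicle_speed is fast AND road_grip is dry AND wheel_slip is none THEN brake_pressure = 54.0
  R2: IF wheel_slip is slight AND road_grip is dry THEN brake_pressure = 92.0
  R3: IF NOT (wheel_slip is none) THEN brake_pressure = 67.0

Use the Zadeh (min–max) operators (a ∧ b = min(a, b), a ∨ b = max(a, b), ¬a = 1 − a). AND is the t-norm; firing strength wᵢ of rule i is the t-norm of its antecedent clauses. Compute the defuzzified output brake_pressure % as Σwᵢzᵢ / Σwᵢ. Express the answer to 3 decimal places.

R1 (z=54.0): fast=0.37, dry=0.90, none=0.91; AND[min(a, b)] → w = 0.37
R2 (z=92.0): slight=0.37, dry=0.90; AND[min(a, b)] → w = 0.37
R3 (z=67.0): ¬none=1−0.91=0.09 → w = 0.09
Weighted average = (0.37·54.0 + 0.37·92.0 + 0.09·67.0) / (0.37 + 0.37 + 0.09)
  = 60.0500 / 0.8300 = 72.349

72.349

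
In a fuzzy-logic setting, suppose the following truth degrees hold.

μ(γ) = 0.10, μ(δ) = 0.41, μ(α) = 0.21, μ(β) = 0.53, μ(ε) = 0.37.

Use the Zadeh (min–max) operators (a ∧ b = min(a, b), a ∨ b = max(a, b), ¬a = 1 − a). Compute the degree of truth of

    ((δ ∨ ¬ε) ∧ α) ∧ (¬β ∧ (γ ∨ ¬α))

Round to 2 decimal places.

0.21

¬ε = 1 − 0.37 = 0.63
δ ∨ ¬ε = max(a, b) on (0.41, 0.63) = 0.63
(δ ∨ ¬ε) ∧ α = min(a, b) on (0.63, 0.21) = 0.21
¬β = 1 − 0.53 = 0.47
¬α = 1 − 0.21 = 0.79
γ ∨ ¬α = max(a, b) on (0.10, 0.79) = 0.79
¬β ∧ (γ ∨ ¬α) = min(a, b) on (0.47, 0.79) = 0.47
((δ ∨ ¬ε) ∧ α) ∧ (¬β ∧ (γ ∨ ¬α)) = min(a, b) on (0.21, 0.47) = 0.21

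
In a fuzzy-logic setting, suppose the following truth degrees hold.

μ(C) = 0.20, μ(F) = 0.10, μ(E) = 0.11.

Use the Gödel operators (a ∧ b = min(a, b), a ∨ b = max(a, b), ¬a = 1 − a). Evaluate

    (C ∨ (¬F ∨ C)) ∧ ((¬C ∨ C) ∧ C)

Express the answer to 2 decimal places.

0.20

¬F = 1 − 0.10 = 0.90
¬F ∨ C = max(a, b) on (0.90, 0.20) = 0.90
C ∨ (¬F ∨ C) = max(a, b) on (0.20, 0.90) = 0.90
¬C = 1 − 0.20 = 0.80
¬C ∨ C = max(a, b) on (0.80, 0.20) = 0.80
(¬C ∨ C) ∧ C = min(a, b) on (0.80, 0.20) = 0.20
(C ∨ (¬F ∨ C)) ∧ ((¬C ∨ C) ∧ C) = min(a, b) on (0.90, 0.20) = 0.20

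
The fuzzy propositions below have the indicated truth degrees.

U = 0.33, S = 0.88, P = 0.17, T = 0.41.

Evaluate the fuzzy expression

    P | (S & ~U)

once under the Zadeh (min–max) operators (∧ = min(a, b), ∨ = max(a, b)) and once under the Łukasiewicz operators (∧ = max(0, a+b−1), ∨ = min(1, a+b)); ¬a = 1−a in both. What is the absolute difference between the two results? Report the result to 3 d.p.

Under Zadeh (min–max):
  ~U = 1 − 0.33 = 0.67
  S & ~U = min(a, b) on (0.88, 0.67) = 0.67
  P | (S & ~U) = max(a, b) on (0.17, 0.67) = 0.67
  → value = 0.6700
Under Łukasiewicz:
  ~U = 1 − 0.33 = 0.67
  S & ~U = max(0, a+b−1) on (0.88, 0.67) = 0.55
  P | (S & ~U) = min(1, a+b) on (0.17, 0.55) = 0.72
  → value = 0.7200
|0.6700 − 0.7200| = 0.050

0.050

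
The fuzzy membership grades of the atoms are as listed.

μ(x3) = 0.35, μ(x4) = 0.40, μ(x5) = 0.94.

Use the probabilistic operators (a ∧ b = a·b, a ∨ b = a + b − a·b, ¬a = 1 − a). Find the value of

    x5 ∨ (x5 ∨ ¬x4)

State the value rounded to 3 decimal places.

0.999

¬x4 = 1 − 0.4000 = 0.6000
x5 ∨ ¬x4 = a + b − a·b on (0.9400, 0.6000) = 0.9760
x5 ∨ (x5 ∨ ¬x4) = a + b − a·b on (0.9400, 0.9760) = 0.9986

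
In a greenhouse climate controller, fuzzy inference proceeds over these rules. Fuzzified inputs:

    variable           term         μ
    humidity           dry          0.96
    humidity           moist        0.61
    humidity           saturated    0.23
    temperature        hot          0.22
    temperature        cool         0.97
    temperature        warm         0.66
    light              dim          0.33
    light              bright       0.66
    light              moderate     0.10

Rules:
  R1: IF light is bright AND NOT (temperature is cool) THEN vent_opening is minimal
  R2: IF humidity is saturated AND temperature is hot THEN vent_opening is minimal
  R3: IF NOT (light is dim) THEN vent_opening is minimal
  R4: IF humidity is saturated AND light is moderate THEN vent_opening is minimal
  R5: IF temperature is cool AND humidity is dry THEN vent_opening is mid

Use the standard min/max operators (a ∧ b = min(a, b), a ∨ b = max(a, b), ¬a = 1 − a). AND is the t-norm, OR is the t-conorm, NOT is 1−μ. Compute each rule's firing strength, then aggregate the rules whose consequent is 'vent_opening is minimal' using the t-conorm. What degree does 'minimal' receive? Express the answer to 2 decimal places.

R1: bright=0.66, ¬cool=1−0.97=0.03; AND[min(a, b)] → w = 0.03
R2: saturated=0.23, hot=0.22; AND[min(a, b)] → w = 0.22
R3: ¬dim=1−0.33=0.67 → w = 0.67
R4: saturated=0.23, moderate=0.10; AND[min(a, b)] → w = 0.10
R5: cool=0.97, dry=0.96; AND[min(a, b)] → w = 0.96
Rules with consequent 'minimal': {R1, R2, R3, R4} → strengths 0.03, 0.22, 0.67, 0.10
Aggregate via t-conorm [max(a, b)]: 0.67

0.67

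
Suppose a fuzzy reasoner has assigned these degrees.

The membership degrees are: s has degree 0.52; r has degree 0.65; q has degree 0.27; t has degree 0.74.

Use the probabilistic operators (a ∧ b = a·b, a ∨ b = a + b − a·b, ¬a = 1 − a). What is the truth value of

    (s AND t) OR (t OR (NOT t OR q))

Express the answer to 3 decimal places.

s AND t = a·b on (0.5200, 0.7400) = 0.3848
NOT t = 1 − 0.7400 = 0.2600
NOT t OR q = a + b − a·b on (0.2600, 0.2700) = 0.4598
t OR (NOT t OR q) = a + b − a·b on (0.7400, 0.4598) = 0.8595
(s AND t) OR (t OR (NOT t OR q)) = a + b − a·b on (0.3848, 0.8595) = 0.9136

0.914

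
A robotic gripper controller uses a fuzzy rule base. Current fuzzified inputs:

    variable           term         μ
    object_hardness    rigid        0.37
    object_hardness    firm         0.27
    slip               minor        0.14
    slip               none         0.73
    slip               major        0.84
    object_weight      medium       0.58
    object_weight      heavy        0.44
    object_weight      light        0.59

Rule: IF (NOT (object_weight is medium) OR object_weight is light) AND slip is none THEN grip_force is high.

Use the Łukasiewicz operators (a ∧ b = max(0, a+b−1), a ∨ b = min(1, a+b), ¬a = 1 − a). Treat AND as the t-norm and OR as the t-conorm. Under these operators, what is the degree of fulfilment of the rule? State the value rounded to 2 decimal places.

firing strength: (¬medium=1−0.58=0.42 OR light=0.59) = 1.00; AND[max(0, a+b−1)] with none=0.73 → w = 0.73

0.73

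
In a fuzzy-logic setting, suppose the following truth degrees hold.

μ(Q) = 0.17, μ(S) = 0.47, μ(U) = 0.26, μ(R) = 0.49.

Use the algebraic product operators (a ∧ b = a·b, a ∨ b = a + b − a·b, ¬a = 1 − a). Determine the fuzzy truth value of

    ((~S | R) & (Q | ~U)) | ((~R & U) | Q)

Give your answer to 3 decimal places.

0.709

~S = 1 − 0.4700 = 0.5300
~S | R = a + b − a·b on (0.5300, 0.4900) = 0.7603
~U = 1 − 0.2600 = 0.7400
Q | ~U = a + b − a·b on (0.1700, 0.7400) = 0.7842
(~S | R) & (Q | ~U) = a·b on (0.7603, 0.7842) = 0.5962
~R = 1 − 0.4900 = 0.5100
~R & U = a·b on (0.5100, 0.2600) = 0.1326
(~R & U) | Q = a + b − a·b on (0.1326, 0.1700) = 0.2801
((~S | R) & (Q | ~U)) | ((~R & U) | Q) = a + b − a·b on (0.5962, 0.2801) = 0.7093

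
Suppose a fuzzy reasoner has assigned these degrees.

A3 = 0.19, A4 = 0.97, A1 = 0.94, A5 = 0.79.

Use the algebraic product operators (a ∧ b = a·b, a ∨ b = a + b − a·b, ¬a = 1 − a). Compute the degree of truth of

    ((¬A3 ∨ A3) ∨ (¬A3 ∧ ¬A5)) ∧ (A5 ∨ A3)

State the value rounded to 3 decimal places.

0.724

¬A3 = 1 − 0.1900 = 0.8100
¬A3 ∨ A3 = a + b − a·b on (0.8100, 0.1900) = 0.8461
¬A3 = 1 − 0.1900 = 0.8100
¬A5 = 1 − 0.7900 = 0.2100
¬A3 ∧ ¬A5 = a·b on (0.8100, 0.2100) = 0.1701
(¬A3 ∨ A3) ∨ (¬A3 ∧ ¬A5) = a + b − a·b on (0.8461, 0.1701) = 0.8723
A5 ∨ A3 = a + b − a·b on (0.7900, 0.1900) = 0.8299
((¬A3 ∨ A3) ∨ (¬A3 ∧ ¬A5)) ∧ (A5 ∨ A3) = a·b on (0.8723, 0.8299) = 0.7239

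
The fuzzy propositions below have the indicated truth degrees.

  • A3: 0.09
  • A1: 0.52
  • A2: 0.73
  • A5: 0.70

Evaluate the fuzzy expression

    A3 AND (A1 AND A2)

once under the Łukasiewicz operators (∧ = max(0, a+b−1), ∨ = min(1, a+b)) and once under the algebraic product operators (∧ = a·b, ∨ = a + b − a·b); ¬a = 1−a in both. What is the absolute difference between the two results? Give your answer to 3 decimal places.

0.034

Under Łukasiewicz:
  A1 AND A2 = max(0, a+b−1) on (0.52, 0.73) = 0.25
  A3 AND (A1 AND A2) = max(0, a+b−1) on (0.09, 0.25) = 0.00
  → value = 0.0000
Under algebraic product:
  A1 AND A2 = a·b on (0.5200, 0.7300) = 0.3796
  A3 AND (A1 AND A2) = a·b on (0.0900, 0.3796) = 0.0342
  → value = 0.0342
|0.0000 − 0.0342| = 0.034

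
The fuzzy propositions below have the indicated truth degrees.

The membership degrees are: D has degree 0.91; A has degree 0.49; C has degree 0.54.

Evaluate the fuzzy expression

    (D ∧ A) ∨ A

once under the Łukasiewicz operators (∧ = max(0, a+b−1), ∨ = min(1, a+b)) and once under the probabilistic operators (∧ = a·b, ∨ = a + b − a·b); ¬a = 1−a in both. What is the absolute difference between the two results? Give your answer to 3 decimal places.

Under Łukasiewicz:
  D ∧ A = max(0, a+b−1) on (0.91, 0.49) = 0.40
  (D ∧ A) ∨ A = min(1, a+b) on (0.40, 0.49) = 0.89
  → value = 0.8900
Under probabilistic:
  D ∧ A = a·b on (0.9100, 0.4900) = 0.4459
  (D ∧ A) ∨ A = a + b − a·b on (0.4459, 0.4900) = 0.7174
  → value = 0.7174
|0.8900 − 0.7174| = 0.173

0.173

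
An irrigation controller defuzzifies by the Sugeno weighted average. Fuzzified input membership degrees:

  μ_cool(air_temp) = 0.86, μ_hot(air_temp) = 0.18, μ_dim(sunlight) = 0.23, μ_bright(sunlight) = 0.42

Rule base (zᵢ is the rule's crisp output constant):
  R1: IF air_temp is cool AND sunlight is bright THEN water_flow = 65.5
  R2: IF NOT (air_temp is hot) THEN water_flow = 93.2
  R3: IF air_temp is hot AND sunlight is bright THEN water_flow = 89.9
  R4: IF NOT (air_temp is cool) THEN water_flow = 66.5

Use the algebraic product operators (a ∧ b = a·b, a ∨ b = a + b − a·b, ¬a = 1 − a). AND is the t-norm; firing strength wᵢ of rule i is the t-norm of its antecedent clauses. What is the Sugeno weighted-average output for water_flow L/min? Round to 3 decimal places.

83.182

R1 (z=65.5): cool=0.86, bright=0.42; AND[a·b] → w = 0.3612
R2 (z=93.2): ¬hot=1−0.18=0.82 → w = 0.8200
R3 (z=89.9): hot=0.18, bright=0.42; AND[a·b] → w = 0.0756
R4 (z=66.5): ¬cool=1−0.86=0.14 → w = 0.1400
Weighted average = (0.3612·65.5 + 0.8200·93.2 + 0.0756·89.9 + 0.1400·66.5) / (0.3612 + 0.8200 + 0.0756 + 0.1400)
  = 116.1890 / 1.3968 = 83.182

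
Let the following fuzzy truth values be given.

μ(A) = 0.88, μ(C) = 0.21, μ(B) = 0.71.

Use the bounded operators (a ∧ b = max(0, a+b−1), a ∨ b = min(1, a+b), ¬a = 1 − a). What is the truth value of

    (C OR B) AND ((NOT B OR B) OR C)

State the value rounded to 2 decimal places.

0.92

C OR B = min(1, a+b) on (0.21, 0.71) = 0.92
NOT B = 1 − 0.71 = 0.29
NOT B OR B = min(1, a+b) on (0.29, 0.71) = 1.00
(NOT B OR B) OR C = min(1, a+b) on (1.00, 0.21) = 1.00
(C OR B) AND ((NOT B OR B) OR C) = max(0, a+b−1) on (0.92, 1.00) = 0.92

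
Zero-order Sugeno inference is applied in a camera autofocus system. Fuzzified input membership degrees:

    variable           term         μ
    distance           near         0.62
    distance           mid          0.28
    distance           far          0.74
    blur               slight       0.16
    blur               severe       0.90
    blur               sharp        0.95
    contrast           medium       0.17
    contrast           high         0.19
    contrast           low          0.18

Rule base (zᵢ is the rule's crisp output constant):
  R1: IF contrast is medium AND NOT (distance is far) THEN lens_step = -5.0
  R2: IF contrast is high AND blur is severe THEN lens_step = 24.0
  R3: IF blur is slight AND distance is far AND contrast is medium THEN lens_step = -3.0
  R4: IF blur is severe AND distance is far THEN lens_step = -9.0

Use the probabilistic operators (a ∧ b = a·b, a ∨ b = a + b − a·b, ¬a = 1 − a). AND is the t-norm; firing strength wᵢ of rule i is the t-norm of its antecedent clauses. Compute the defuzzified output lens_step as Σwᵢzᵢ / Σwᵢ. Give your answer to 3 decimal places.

R1 (z=-5.0): medium=0.17, ¬far=1−0.74=0.26; AND[a·b] → w = 0.0442
R2 (z=24.0): high=0.19, severe=0.90; AND[a·b] → w = 0.1710
R3 (z=-3.0): slight=0.16, far=0.74, medium=0.17; AND[a·b] → w = 0.0201
R4 (z=-9.0): severe=0.90, far=0.74; AND[a·b] → w = 0.6660
Weighted average = (0.0442·-5.0 + 0.1710·24.0 + 0.0201·-3.0 + 0.6660·-9.0) / (0.0442 + 0.1710 + 0.0201 + 0.6660)
  = -2.1714 / 0.9013 = -2.409

-2.409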